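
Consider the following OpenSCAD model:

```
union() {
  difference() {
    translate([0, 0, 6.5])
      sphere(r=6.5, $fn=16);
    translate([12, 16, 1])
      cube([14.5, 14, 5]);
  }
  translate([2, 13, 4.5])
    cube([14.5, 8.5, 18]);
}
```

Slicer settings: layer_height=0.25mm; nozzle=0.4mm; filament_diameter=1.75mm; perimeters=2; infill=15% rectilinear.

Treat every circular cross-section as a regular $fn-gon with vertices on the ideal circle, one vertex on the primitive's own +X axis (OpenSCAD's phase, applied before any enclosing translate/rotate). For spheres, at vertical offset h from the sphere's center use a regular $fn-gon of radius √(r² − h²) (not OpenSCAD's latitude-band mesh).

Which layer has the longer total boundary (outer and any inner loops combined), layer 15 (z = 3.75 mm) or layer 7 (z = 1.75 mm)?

layer 15 (z = 3.75 mm)

Layer 15 (z = 3.75): the sphere: section is a regular 16-gon, circumradius = √(r²−h²) = √(6.5²−2.75²) = 5.890 (perimeter = 2·16·5.890·sin(180°/16) = 36.77 mm); the cube at (12, 16) is present — its section is the full 14.5×14 rectangle (perimeter 57.00 mm); After the difference (first − rest): starting from the r=6.5 sphere, the 14.5×14 cube at (12, 16) misses the remaining region (no effect) — boundary = 36.77 mm; the cube at (2, 13) does not reach this height (z outside [4.5, 22.5]); Combining (union): only the result so far is present, so the union is just that shape — boundary = 36.77 mm. So its perimeter = 36.77 mm. Layer 7 (z = 1.75): the sphere: section is a regular 16-gon, circumradius = √(r²−h²) = √(6.5²−4.75²) = 4.437 (perimeter = 2·16·4.437·sin(180°/16) = 27.70 mm); the cube at (12, 16) (footprint 14.5×14) is included at this height (perimeter 57.00 mm); Taking the first minus the rest: starting from the r=6.5 sphere, the 14.5×14 cube at (12, 16) misses the remaining region (no effect) — boundary = 27.70 mm; the cube at (2, 13) is not intersected at this z (z outside [4.5, 22.5]); Combining (union): only the result so far is present, so the union is just that shape — boundary = 27.70 mm. So its perimeter = 27.70 mm. Layer 15 is larger (36.77 vs 27.70 mm).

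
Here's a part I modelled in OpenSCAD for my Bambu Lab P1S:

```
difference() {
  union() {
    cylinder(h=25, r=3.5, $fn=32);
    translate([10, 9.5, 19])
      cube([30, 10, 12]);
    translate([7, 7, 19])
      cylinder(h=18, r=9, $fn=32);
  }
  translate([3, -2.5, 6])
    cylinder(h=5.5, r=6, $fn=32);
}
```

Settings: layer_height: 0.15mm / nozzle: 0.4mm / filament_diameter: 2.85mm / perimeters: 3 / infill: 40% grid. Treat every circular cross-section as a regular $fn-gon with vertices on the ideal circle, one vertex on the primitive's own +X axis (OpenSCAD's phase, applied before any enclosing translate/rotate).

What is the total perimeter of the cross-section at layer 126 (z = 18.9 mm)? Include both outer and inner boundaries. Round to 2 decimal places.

21.96 mm

At z = 18.9 mm: the cylinder: section is a regular 32-gon, circumradius r=3.5 (perimeter = 2·32·3.500·sin(180°/32) = 21.96 mm); the cube at (10, 9.5) is absent (z outside [19, 31]); the cylinder at (7, 7) is not intersected at this z (z outside [19, 37]); Taking the union: only the r=3.5 cylinder is present, so the union is just that shape — boundary = 21.96 mm; the cylinder at (3, -2.5) is absent (z outside [6, 11.5]); Taking the first minus the rest: none of the subtracted shapes is present at this height, so the result so far is unchanged — boundary = 21.96 mm. Overall, the cross-section is a single solid region. Total boundary length (outer) = 21.96 mm.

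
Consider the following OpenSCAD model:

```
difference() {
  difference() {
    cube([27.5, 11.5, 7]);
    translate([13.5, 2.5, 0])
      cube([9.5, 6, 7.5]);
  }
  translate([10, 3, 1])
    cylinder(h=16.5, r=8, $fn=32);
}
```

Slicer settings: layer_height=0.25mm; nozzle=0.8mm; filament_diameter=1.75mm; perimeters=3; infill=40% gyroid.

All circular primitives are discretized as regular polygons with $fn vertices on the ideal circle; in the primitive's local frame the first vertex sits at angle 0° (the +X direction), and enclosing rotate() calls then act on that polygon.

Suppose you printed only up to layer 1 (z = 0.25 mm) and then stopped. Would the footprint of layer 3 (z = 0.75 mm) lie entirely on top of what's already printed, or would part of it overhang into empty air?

Compare the two slices. At z = 0.25: the 27.5×11.5 cube contributes its full rectangle (area 316.25 mm²); the cube at (13.5, 2.5) is present — its section is the full 9.5×6 rectangle (area 57.00 mm²); Taking the first minus the rest: starting from the 27.5×11.5 cube (316.25 mm²), the 9.5×6 cube at (13.5, 2.5) lies wholly inside it (removes its full 57.00 mm² and its 31.00 mm outline becomes a hole wall) — area = 259.25 mm²; the cylinder at (10, 3) is not intersected at this z (z outside [1, 17.5]); Taking the first minus the rest: none of the subtracted shapes is present at this height, so that combined region is unchanged — area = 259.25 mm². At z = 0.75: the cube is present — its section is the full 27.5×11.5 rectangle (area 316.25 mm²); the cube at (13.5, 2.5) (footprint 9.5×6) is included at this height (area 57.00 mm²); After the difference (first − rest): starting from the 27.5×11.5 cube (316.25 mm²), the 9.5×6 cube at (13.5, 2.5) lies wholly inside it (removes its full 57.00 mm² and its 31.00 mm outline becomes a hole wall) — area = 259.25 mm²; the cylinder at (10, 3) is not intersected at this z (z outside [1, 17.5]); Taking the first minus the rest: none of the subtracted shapes is present at this height, so that combined region is unchanged — area = 259.25 mm². Checking containment: the cross-section at z = 0.75 is a subset of the cross-section at z = 0.25.

entirely on top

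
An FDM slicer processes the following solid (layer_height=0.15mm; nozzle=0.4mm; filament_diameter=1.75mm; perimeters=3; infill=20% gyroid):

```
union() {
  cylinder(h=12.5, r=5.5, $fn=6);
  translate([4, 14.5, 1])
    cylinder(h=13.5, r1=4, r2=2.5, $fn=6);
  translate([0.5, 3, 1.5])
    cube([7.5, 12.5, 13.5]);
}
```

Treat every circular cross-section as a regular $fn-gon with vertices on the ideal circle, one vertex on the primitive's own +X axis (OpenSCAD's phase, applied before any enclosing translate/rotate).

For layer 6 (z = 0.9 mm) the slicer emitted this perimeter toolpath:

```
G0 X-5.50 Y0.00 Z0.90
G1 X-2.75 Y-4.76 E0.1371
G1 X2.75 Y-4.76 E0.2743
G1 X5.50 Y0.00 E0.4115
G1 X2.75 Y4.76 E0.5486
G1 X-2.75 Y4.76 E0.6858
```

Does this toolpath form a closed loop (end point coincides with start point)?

no

Start point (G0): (-5.50, 0.00). End point (last G1): the path does not return to the start — open.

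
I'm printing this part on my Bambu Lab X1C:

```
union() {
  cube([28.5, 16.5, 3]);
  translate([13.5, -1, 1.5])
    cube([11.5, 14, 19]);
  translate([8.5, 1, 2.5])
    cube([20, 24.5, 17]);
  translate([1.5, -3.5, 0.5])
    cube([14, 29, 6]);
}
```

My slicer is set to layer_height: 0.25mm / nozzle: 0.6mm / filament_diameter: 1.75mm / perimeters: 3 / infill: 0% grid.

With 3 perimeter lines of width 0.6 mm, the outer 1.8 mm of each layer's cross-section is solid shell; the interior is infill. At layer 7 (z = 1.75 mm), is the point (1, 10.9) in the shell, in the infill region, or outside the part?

At z = 1.75 mm: the cube is present — its section is the full 28.5×16.5 rectangle; the 11.5×14 cube at (13.5, -1) contributes its full rectangle; the cube at (8.5, 1) is absent (z outside [2.5, 19.5]); the cube at (1.5, -3.5) (footprint 14×29) is included at this height; Taking the union: the regions partially overlap (shared area 382.50 mm²), so overlapping operands fuse into one piece — 1 connected region. Overall, the cross-section is a single solid region. The nearest boundary edge runs (0.00, 0.00)→(0.00, 16.50); distance from the point to it = 1.00 mm. The point is inside the cross-section, 1.00 mm from the nearest boundary — within the 1.8 mm shell band (3 × 0.6).

shell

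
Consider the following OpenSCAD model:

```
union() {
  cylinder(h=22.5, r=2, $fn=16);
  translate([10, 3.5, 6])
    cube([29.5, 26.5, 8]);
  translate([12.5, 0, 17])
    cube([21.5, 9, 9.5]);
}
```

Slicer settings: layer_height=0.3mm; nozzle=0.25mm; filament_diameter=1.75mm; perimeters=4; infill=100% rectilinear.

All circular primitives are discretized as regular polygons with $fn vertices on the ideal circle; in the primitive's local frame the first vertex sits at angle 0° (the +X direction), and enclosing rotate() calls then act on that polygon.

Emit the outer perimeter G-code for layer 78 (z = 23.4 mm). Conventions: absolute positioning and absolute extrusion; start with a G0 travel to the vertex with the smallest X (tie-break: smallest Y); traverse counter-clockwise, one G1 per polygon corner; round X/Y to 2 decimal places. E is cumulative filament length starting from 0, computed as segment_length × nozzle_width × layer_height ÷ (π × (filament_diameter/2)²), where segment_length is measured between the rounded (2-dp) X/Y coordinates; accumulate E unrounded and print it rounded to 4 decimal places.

At z = 23.4 mm: the cylinder is absent (z outside [0, 22.5]); the cube at (10, 3.5) is absent (z outside [6, 14]); the cube at (12.5, 0) is present — its section is the full 21.5×9 rectangle; Merging all regions: only the 21.5×9 cube at (12.5, 0) is present, so the union is just that shape — 1 connected region. The outline is a single polygon with 4 vertices. Extrusion per mm of travel: 0.25 × 0.3 / (π × 0.875²) = 0.031181. Accumulating E over each segment gives final E = 1.9021.

G0 X12.50 Y0.00 Z23.40
G1 X34.00 Y0.00 E0.6704
G1 X34.00 Y9.00 E0.9510
G1 X12.50 Y9.00 E1.6214
G1 X12.50 Y0.00 E1.9021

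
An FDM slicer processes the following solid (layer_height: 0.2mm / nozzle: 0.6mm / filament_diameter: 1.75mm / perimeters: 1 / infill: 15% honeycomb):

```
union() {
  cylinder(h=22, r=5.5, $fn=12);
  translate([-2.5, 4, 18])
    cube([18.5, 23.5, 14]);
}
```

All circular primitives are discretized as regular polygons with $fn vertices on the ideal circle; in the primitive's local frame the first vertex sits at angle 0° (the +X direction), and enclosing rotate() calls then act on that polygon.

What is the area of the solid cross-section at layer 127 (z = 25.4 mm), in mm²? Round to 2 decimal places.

At z = 25.4 mm: the cylinder does not reach this height (z outside [0, 22]); the cube at (-2.5, 4) (footprint 18.5×23.5) is included at this height (area 434.75 mm²); Merging all regions: only the 18.5×23.5 cube at (-2.5, 4) is present, so the union is just that shape — area = 434.75 mm². Overall, the cross-section is a single solid region. Net area = 434.75 mm².

434.75 mm²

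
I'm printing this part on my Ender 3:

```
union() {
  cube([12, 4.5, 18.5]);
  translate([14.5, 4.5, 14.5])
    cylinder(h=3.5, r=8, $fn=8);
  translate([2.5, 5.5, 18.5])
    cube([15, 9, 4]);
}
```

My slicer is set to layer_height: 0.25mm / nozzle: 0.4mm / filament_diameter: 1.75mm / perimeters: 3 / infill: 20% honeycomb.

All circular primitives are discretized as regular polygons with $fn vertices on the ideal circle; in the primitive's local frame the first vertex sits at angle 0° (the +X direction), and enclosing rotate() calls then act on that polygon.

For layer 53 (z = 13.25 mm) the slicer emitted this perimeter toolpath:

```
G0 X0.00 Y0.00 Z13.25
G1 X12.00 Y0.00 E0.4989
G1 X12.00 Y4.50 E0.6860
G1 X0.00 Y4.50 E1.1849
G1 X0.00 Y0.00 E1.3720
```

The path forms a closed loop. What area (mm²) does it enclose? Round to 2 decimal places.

Apply the shoelace formula to the sequence of (X, Y) vertices; enclosed area = 54.00 mm².

54.00 mm²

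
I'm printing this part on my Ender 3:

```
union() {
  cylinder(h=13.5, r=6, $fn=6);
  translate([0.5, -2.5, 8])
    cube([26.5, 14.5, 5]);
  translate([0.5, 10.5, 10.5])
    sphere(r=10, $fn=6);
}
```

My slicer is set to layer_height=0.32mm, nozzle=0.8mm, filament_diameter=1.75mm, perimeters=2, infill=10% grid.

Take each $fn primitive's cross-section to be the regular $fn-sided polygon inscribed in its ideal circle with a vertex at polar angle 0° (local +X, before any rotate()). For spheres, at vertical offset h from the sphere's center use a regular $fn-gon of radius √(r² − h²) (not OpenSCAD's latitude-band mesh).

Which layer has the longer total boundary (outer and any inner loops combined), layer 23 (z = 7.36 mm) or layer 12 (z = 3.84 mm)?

Layer 23 (z = 7.36): the cylinder: section is a regular 6-gon, circumradius r=6 (perimeter = 2·6·6.000·sin(180°/6) = 36.00 mm); the cube at (0.5, -2.5) does not reach this height (z outside [8, 13]); the r=10 sphere at (0.5, 10.5) slices to a regular 6-gon of circumradius 9.494 (√(r²−h²) with h=3.14 from center) (perimeter = 2·6·9.494·sin(180°/6) = 56.97 mm); Combining (union): the regions partially overlap (shared area 22.34 mm²), so the edge portions inside another operand are dropped and the merged outline is re-measured after clipping — boundary = 71.29 mm. So its perimeter = 71.29 mm. Layer 12 (z = 3.84): the cylinder: section is a regular 6-gon, circumradius r=6 (perimeter = 2·6·6.000·sin(180°/6) = 36.00 mm); the cube at (0.5, -2.5) does not reach this height (z outside [8, 13]); the r=10 sphere at (0.5, 10.5) slices to a regular 6-gon of circumradius 7.460 (√(r²−h²) with h=6.66 from center) (perimeter = 2·6·7.460·sin(180°/6) = 44.76 mm); Taking the union: the regions partially overlap (shared area 7.63 mm²), so the edge portions inside another operand are dropped and the merged outline is re-measured after clipping — boundary = 65.19 mm. So its perimeter = 65.19 mm. Layer 23 is larger (71.29 vs 65.19 mm).

layer 23 (z = 7.36 mm)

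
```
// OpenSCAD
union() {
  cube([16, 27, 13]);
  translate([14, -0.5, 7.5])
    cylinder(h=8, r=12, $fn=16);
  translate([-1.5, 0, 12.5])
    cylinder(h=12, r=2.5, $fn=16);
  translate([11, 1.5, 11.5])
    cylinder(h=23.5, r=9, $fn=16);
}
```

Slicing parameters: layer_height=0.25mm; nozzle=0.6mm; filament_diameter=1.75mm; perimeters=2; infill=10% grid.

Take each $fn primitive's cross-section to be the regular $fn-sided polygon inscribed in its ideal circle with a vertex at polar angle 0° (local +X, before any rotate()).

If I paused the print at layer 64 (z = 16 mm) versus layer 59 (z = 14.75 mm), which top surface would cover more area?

layer 59 (z = 14.75 mm)

Layer 64 (z = 16): the cube is not intersected at this z (z outside [0, 13]); the cylinder at (14, -0.5) does not reach this height (z outside [7.5, 15.5]); the r=2.5 cylinder at (-1.5, 0) gives a regular 16-gon of circumradius 2.5 (constant along its height) (area = (16/2)·2.500²·sin(360°/16) = 19.13 mm²); the cylinder at (11, 1.5): section is a regular 16-gon, circumradius r=9 (area = (16/2)·9.000²·sin(360°/16) = 247.98 mm²); Taking the union: the 2 present regions are separate (no shared area or edge), so areas and boundary lengths simply add and each stays a separate island — area = 267.11 mm². So its area = 267.11 mm². Layer 59 (z = 14.75): the cube is not intersected at this z (z outside [0, 13]); the r=12 cylinder at (14, -0.5) gives a regular 16-gon of circumradius 12 (constant along its height) (area = (16/2)·12.000²·sin(360°/16) = 440.85 mm²); the r=2.5 cylinder at (-1.5, 0) contributes a regular 16-gon of circumradius 2.5 (area = (16/2)·2.500²·sin(360°/16) = 19.13 mm²); the r=9 cylinder at (11, 1.5) contributes a regular 16-gon of circumradius 9 (area = (16/2)·9.000²·sin(360°/16) = 247.98 mm²); Combining (union): the regions partially overlap — summed areas 707.96 mm² minus the doubly-counted overlap 242.48 mm² gives 465.49 mm² — area = 465.49 mm². So its area = 465.49 mm². Layer 59 is larger (465.49 vs 267.11 mm²).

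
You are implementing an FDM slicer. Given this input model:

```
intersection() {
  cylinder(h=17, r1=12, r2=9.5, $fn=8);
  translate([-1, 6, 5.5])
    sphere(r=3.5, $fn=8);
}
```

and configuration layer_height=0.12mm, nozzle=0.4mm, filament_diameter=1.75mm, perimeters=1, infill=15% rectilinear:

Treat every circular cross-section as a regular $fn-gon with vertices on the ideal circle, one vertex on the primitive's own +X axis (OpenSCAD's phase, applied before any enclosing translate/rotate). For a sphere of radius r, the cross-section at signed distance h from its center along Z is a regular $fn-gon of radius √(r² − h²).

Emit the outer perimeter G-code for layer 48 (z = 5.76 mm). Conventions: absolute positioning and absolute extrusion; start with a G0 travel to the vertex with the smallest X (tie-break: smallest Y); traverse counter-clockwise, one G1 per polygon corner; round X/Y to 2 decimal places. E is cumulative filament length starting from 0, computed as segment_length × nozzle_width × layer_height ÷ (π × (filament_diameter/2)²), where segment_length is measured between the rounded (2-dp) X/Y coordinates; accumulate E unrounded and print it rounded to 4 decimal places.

At z = 5.76 mm: the cone: at t=0.339 of its height the radius interpolates to r₁+(r₂−r₁)t = 11.153, giving a regular 8-gon of that circumradius; the r=3.5 sphere at (-1, 6) slices to a regular 8-gon of circumradius 3.490 (√(r²−h²) with h=0.26 from center); Taking the intersection: the r=3.5 sphere at (-1, 6) lies inside the cone, so the common part is the r=3.5 sphere at (-1, 6) itself — 1 connected region. The outline is a single polygon with 8 vertices. Extrusion per mm of travel: 0.4 × 0.12 / (π × 0.875²) = 0.019956. Accumulating E over each segment gives final E = 0.4266.

G0 X-4.49 Y6.00 Z5.76
G1 X-3.47 Y3.53 E0.0533
G1 X-1.00 Y2.51 E0.1067
G1 X1.47 Y3.53 E0.1600
G1 X2.49 Y6.00 E0.2133
G1 X1.47 Y8.47 E0.2666
G1 X-1.00 Y9.49 E0.3200
G1 X-3.47 Y8.47 E0.3733
G1 X-4.49 Y6.00 E0.4266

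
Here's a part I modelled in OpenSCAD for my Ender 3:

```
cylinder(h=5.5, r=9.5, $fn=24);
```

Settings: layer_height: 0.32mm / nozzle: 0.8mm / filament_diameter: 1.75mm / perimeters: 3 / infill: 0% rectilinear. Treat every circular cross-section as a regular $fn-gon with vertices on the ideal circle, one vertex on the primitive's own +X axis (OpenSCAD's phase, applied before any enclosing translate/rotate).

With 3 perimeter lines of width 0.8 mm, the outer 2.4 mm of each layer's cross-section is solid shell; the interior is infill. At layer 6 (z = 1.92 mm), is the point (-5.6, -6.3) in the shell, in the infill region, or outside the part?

shell

At z = 1.92 mm: the r=9.5 cylinder contributes a regular 24-gon of circumradius 9.5. Overall, the cross-section is a single solid region. The nearest boundary edge runs (-6.72, -6.72)→(-4.75, -8.23); distance from the point to it = 1.01 mm. The point is inside the cross-section, 1.01 mm from the nearest boundary — within the 2.4 mm shell band (3 × 0.8).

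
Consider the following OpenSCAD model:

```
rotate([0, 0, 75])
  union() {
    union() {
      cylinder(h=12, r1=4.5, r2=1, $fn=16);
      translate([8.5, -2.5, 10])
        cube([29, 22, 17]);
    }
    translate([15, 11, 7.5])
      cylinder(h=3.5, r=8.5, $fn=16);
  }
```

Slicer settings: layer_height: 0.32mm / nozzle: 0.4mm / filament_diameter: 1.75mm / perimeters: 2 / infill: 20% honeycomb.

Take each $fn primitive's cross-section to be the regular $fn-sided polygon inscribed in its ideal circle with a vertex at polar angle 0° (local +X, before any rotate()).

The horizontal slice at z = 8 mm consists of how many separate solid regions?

2

At z = 8 mm: the cone contributes a regular 16-gon of circumradius 2.167 (interpolated between r1=4.5 and r2=1 at t=0.667); the cube at (8.5, -2.5) is absent (z outside [10, 27]); Taking the union: only the cone is present, so the union is just that shape — 1 connected region; the cylinder at (15, 11): section is a regular 16-gon, circumradius r=8.5; Combining (union): the 2 present regions are separate (no shared area or edge), so areas and boundary lengths simply add and each stays a separate island — 2 connected regions; (whole slice rotated 75° about Z — lengths, areas and connectivity unchanged). The result has 2 disconnected regions.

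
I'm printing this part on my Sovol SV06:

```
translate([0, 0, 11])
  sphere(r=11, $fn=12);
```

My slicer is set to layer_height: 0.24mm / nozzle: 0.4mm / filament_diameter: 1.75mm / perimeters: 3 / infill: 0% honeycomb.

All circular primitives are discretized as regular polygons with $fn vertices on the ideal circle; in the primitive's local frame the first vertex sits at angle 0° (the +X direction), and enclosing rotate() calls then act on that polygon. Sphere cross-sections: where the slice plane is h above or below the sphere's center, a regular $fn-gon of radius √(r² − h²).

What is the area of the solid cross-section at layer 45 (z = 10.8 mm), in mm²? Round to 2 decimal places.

At z = 10.8 mm: the r=11 sphere contributes a regular 12-gon of circumradius √(11²−0.2²) = 10.998 (area = (12/2)·10.998²·sin(360°/12) = 362.88 mm²). Overall, the cross-section is a single solid region. Net area = 362.88 mm².

362.88 mm²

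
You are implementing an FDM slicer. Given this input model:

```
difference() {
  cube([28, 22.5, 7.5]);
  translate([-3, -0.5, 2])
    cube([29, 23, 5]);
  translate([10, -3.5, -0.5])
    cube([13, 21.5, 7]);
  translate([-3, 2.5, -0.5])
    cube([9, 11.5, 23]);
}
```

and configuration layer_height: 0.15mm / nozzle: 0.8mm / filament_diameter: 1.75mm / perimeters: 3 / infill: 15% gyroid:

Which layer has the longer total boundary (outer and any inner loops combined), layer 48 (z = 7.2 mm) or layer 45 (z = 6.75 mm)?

layer 48 (z = 7.2 mm)

Layer 48 (z = 7.2): the cube is present — its section is the full 28×22.5 rectangle (perimeter 101.00 mm); the cube at (-3, -0.5) is absent (z outside [2, 7]); the cube at (10, -3.5) is not intersected at this z (z outside [-0.5, 6.5]); the 9×11.5 cube at (-3, 2.5) contributes its full rectangle (perimeter 41.00 mm); Subtracting the remaining from the first: starting from the 28×22.5 cube, the 9×11.5 cube at (-3, 2.5) partially overlaps it — only the 69.00 mm² overlap (of its 103.50 mm²) is removed, clipping the outline — boundary = 113.00 mm. So its perimeter = 113.00 mm. Layer 45 (z = 6.75): the 28×22.5 cube contributes its full rectangle (perimeter 101.00 mm); the cube at (-3, -0.5) is present — its section is the full 29×23 rectangle (perimeter 104.00 mm); the cube at (10, -3.5) is absent (z outside [-0.5, 6.5]); the 9×11.5 cube at (-3, 2.5) contributes its full rectangle (perimeter 41.00 mm); After the difference (first − rest): starting from the 28×22.5 cube, the 29×23 cube at (-3, -0.5) partially overlaps it — only the 585.00 mm² overlap (of its 667.00 mm²) is removed, clipping the outline; the 9×11.5 cube at (-3, 2.5) misses the remaining region (no effect) — boundary = 49.00 mm. So its perimeter = 49.00 mm. Layer 48 is larger (113.00 vs 49.00 mm).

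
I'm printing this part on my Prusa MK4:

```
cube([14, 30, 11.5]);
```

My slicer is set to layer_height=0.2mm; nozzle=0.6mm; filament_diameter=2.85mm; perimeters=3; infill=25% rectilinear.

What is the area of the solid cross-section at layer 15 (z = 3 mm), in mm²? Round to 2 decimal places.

420.00 mm²

At z = 3 mm: the cube (footprint 14×30) is included at this height (area 420.00 mm²). Overall, the cross-section is a single solid region. Net area = 420.00 mm².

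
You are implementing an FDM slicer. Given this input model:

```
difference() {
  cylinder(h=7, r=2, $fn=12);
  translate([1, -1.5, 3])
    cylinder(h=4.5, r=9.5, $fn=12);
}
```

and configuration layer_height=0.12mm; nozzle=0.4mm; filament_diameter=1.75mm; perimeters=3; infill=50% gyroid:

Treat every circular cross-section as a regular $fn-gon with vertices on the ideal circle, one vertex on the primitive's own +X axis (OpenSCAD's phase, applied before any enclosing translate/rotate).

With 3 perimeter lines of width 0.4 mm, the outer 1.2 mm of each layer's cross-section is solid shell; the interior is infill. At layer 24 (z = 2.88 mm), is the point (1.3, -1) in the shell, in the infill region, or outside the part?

At z = 2.88 mm: the r=2 cylinder contributes a regular 12-gon of circumradius 2; the cylinder at (1, -1.5) is not intersected at this z (z outside [3, 7.5]); Subtracting the remaining from the first: none of the subtracted shapes is present at this height, so the r=2 cylinder is unchanged — 1 connected region. Overall, the cross-section is a single solid region. The nearest boundary edge runs (1.00, -1.73)→(1.73, -1.00); distance from the point to it = 0.31 mm. The point is inside the cross-section, 0.31 mm from the nearest boundary — within the 1.2 mm shell band (3 × 0.4).

shell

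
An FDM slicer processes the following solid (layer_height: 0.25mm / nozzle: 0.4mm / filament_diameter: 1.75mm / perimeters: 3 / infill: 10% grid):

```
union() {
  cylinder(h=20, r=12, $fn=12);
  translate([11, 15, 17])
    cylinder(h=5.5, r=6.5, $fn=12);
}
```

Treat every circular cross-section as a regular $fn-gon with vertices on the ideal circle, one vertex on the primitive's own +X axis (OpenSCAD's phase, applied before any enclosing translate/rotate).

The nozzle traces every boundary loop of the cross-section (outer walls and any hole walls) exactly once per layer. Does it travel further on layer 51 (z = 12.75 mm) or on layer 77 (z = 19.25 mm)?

layer 77 (z = 19.25 mm)

Layer 51 (z = 12.75): the r=12 cylinder contributes a regular 12-gon of circumradius 12 (perimeter = 2·12·12.000·sin(180°/12) = 74.54 mm); the cylinder at (11, 15) does not reach this height (z outside [17, 22.5]); Taking the union: only the r=12 cylinder is present, so the union is just that shape — boundary = 74.54 mm. So its perimeter = 74.54 mm. Layer 77 (z = 19.25): the r=12 cylinder contributes a regular 12-gon of circumradius 12 (perimeter = 2·12·12.000·sin(180°/12) = 74.54 mm); the r=6.5 cylinder at (11, 15) contributes a regular 12-gon of circumradius 6.5 (perimeter = 2·12·6.500·sin(180°/12) = 40.38 mm); Combining (union): the 2 present regions are separate (no shared area or edge), so areas and boundary lengths simply add and each stays a separate island — boundary = 114.92 mm. So its perimeter = 114.92 mm. Layer 77 is larger (114.92 vs 74.54 mm).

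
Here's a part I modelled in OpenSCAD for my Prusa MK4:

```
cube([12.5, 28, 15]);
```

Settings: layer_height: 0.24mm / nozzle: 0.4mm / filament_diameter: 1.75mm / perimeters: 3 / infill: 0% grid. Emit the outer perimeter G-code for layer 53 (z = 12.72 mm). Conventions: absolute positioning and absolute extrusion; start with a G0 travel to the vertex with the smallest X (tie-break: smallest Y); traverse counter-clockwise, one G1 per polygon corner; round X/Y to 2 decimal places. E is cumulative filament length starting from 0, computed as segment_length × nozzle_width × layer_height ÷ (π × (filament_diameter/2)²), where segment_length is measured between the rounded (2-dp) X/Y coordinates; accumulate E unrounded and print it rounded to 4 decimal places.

At z = 12.72 mm: the cube (footprint 12.5×28) is included at this height. The outline is a single polygon with 4 vertices. Extrusion per mm of travel: 0.4 × 0.24 / (π × 0.875²) = 0.039912. Accumulating E over each segment gives final E = 3.2329.

G0 X0.00 Y0.00 Z12.72
G1 X12.50 Y0.00 E0.4989
G1 X12.50 Y28.00 E1.6164
G1 X0.00 Y28.00 E2.1153
G1 X0.00 Y0.00 E3.2329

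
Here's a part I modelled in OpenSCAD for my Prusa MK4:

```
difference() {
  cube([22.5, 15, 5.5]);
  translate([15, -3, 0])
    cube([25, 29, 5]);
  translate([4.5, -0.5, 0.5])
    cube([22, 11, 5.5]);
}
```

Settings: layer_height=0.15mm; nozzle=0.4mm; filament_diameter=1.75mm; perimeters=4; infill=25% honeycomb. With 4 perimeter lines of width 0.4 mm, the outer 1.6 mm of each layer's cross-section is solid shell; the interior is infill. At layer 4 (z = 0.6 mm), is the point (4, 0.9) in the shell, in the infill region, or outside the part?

At z = 0.6 mm: the cube is present — its section is the full 22.5×15 rectangle; the cube at (15, -3) (footprint 25×29) is included at this height; the cube at (4.5, -0.5) is present — its section is the full 22×11 rectangle; After the difference (first − rest): starting from the 22.5×15 cube, the 25×29 cube at (15, -3) partially overlaps it — only the 112.50 mm² overlap (of its 725.00 mm²) is removed, clipping the outline; the 22×11 cube at (4.5, -0.5) partially overlaps it — only the 110.25 mm² overlap (of its 242.00 mm²) is removed, clipping the outline — 1 connected region. Overall, the cross-section is a single solid region. The nearest boundary edge runs (4.50, 10.50)→(4.50, 0.00); distance from the point to it = 0.50 mm. The point is inside the cross-section, 0.50 mm from the nearest boundary — within the 1.6 mm shell band (4 × 0.4).

shell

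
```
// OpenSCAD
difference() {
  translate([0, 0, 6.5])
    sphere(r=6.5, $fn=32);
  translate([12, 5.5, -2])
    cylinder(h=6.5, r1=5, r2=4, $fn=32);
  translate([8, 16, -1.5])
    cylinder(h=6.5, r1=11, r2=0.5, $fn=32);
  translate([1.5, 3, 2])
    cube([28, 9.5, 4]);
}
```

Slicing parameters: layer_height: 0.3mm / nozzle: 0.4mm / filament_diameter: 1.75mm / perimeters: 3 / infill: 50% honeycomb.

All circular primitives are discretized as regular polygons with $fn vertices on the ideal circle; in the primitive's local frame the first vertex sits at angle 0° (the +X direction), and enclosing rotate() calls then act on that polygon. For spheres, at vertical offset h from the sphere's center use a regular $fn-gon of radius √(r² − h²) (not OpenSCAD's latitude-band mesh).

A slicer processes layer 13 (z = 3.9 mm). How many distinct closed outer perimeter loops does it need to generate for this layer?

1

At z = 3.9 mm: the sphere: section is a regular 32-gon, circumradius = √(r²−h²) = √(6.5²−2.6²) = 5.957; the cone at (12, 5.5) (r1=5→r2=4) has section circumradius 4.092 here — a regular 32-gon; the cone at (8, 16) (r1=11→r2=0.5) has section circumradius 2.277 here — a regular 32-gon; the cube at (1.5, 3) is present — its section is the full 28×9.5 rectangle; Subtracting the remaining from the first: starting from the r=6.5 sphere, the cone at (12, 5.5) misses the remaining region (no effect); the cone at (8, 16) misses the remaining region (no effect); the 28×9.5 cube at (1.5, 3) partially overlaps it — only the 6.36 mm² overlap (of its 266.00 mm²) is removed, clipping the outline — 1 connected region. The result has 1 disconnected region.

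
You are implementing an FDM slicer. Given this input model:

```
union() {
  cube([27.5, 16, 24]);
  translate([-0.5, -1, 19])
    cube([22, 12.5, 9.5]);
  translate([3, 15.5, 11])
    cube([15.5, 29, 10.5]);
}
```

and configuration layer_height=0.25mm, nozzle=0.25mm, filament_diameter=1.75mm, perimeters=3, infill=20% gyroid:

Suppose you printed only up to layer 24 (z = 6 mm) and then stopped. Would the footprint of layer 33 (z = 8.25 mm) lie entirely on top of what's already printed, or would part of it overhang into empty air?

entirely on top

Compare the two slices. At z = 6: the cube (footprint 27.5×16) is included at this height (area 440.00 mm²); the cube at (-0.5, -1) is absent (z outside [19, 28.5]); the cube at (3, 15.5) is absent (z outside [11, 21.5]); Combining (union): only the 27.5×16 cube is present, so the union is just that shape — area = 440.00 mm². At z = 8.25: the cube (footprint 27.5×16) is included at this height (area 440.00 mm²); the cube at (-0.5, -1) does not reach this height (z outside [19, 28.5]); the cube at (3, 15.5) is not intersected at this z (z outside [11, 21.5]); Combining (union): only the 27.5×16 cube is present, so the union is just that shape — area = 440.00 mm². Checking containment: the cross-section at z = 8.25 is a subset of the cross-section at z = 6.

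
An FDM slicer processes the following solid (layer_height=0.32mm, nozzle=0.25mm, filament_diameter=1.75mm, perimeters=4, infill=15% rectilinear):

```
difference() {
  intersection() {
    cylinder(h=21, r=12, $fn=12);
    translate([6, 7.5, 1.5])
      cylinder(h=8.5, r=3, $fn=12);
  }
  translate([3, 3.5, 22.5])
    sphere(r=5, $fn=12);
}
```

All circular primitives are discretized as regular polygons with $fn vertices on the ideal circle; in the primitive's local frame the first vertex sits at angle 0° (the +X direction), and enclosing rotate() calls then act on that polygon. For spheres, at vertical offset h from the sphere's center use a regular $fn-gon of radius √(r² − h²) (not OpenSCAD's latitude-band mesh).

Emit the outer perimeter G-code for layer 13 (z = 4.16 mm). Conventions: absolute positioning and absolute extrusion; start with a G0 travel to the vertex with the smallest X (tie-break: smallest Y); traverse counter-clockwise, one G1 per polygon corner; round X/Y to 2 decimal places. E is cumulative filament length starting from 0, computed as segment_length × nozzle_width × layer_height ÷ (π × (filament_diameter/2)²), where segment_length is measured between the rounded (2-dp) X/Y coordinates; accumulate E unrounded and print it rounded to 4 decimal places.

At z = 4.16 mm: the r=12 cylinder gives a regular 12-gon of circumradius 12 (constant along its height); the r=3 cylinder at (6, 7.5) contributes a regular 12-gon of circumradius 3; After intersecting: the r=3 cylinder at (6, 7.5) partially overlaps the r=12 cylinder; clipping to the common part keeps 24.42 mm² — 1 connected region; the sphere at (3, 3.5) is not intersected at this z (|z−center|=18.340 > r=5); Taking the first minus the rest: none of the subtracted shapes is present at this height, so that combined region is unchanged — 1 connected region. The outline is a single polygon with 11 vertices. Extrusion per mm of travel: 0.25 × 0.32 / (π × 0.875²) = 0.033260. Accumulating E over each segment gives final E = 0.6023.

G0 X3.00 Y7.50 Z4.16
G1 X3.40 Y6.00 E0.0516
G1 X4.50 Y4.90 E0.1034
G1 X6.00 Y4.50 E0.1550
G1 X7.50 Y4.90 E0.2066
G1 X8.60 Y6.00 E0.2584
G1 X8.98 Y7.42 E0.3073
G1 X6.00 Y10.39 E0.4472
G1 X5.80 Y10.45 E0.4542
G1 X4.50 Y10.10 E0.4989
G1 X3.40 Y9.00 E0.5507
G1 X3.00 Y7.50 E0.6023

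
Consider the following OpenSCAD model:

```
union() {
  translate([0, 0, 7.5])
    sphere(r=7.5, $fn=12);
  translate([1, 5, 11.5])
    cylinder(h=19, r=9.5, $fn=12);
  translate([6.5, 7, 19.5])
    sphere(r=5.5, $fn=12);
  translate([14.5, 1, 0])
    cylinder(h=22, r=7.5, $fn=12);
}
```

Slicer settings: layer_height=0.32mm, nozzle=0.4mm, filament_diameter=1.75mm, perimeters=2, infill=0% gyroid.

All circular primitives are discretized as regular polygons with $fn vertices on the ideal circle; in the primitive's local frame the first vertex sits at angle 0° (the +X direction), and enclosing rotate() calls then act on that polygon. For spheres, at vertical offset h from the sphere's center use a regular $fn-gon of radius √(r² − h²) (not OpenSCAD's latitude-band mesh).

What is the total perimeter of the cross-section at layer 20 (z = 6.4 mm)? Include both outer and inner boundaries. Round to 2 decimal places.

89.43 mm

At z = 6.4 mm: the r=7.5 sphere slices to a regular 12-gon of circumradius 7.419 (√(r²−h²) with h=1.1 from center) (perimeter = 2·12·7.419·sin(180°/12) = 46.08 mm); the cylinder at (1, 5) is not intersected at this z (z outside [11.5, 30.5]); the sphere at (6.5, 7) is not intersected at this z (|z−center|=13.100 > r=5.5); the r=7.5 cylinder at (14.5, 1) contributes a regular 12-gon of circumradius 7.5 (perimeter = 2·12·7.500·sin(180°/12) = 46.59 mm); Combining (union): the regions partially overlap (shared area 0.19 mm²), so the edge portions inside another operand are dropped and the merged outline is re-measured after clipping — boundary = 89.43 mm. Overall, the cross-section is a single solid region. Total boundary length (outer) = 89.43 mm.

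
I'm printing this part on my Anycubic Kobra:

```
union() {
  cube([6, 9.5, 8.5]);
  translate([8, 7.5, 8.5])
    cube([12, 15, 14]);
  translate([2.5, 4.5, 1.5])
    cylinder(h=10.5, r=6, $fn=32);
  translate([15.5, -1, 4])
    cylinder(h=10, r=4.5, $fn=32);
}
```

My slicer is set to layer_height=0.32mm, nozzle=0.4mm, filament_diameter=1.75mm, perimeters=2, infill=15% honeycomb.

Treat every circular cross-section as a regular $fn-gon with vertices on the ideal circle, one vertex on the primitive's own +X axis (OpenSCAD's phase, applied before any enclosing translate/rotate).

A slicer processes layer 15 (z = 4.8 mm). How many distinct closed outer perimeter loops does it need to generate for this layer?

2

At z = 4.8 mm: the cube (footprint 6×9.5) is included at this height; the cube at (8, 7.5) does not reach this height (z outside [8.5, 22.5]); the cylinder at (2.5, 4.5): section is a regular 32-gon, circumradius r=6; the r=4.5 cylinder at (15.5, -1) gives a regular 32-gon of circumradius 4.5 (constant along its height); Merging all regions: the regions partially overlap (shared area 56.99 mm²), so overlapping operands fuse into one piece — 2 connected regions. The result has 2 disconnected regions.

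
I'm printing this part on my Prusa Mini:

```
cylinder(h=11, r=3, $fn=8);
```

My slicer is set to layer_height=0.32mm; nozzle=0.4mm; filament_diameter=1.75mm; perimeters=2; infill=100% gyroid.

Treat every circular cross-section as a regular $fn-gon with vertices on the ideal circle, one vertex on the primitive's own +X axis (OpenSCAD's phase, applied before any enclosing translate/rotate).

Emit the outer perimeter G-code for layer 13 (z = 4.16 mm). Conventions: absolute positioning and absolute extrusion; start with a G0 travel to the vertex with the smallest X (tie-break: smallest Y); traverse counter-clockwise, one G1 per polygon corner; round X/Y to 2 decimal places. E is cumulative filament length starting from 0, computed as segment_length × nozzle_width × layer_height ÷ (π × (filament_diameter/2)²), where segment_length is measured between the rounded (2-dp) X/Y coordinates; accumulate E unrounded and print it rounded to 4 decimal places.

At z = 4.16 mm: the r=3 cylinder gives a regular 8-gon of circumradius 3 (constant along its height). The outline is a single polygon with 8 vertices. Extrusion per mm of travel: 0.4 × 0.32 / (π × 0.875²) = 0.053216. Accumulating E over each segment gives final E = 0.9772.

G0 X-3.00 Y0.00 Z4.16
G1 X-2.12 Y-2.12 E0.1222
G1 X0.00 Y-3.00 E0.2443
G1 X2.12 Y-2.12 E0.3665
G1 X3.00 Y0.00 E0.4886
G1 X2.12 Y2.12 E0.6108
G1 X0.00 Y3.00 E0.7329
G1 X-2.12 Y2.12 E0.8551
G1 X-3.00 Y0.00 E0.9772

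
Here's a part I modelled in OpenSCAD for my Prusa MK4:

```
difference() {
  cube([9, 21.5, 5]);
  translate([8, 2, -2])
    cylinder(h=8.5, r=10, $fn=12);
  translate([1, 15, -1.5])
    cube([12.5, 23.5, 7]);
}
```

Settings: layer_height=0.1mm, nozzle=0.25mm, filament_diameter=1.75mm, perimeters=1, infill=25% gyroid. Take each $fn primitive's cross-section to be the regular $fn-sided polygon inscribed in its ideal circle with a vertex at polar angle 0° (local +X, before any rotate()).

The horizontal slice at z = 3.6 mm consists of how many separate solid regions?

At z = 3.6 mm: the cube is present — its section is the full 9×21.5 rectangle; the r=10 cylinder at (8, 2) gives a regular 12-gon of circumradius 10 (constant along its height); the cube at (1, 15) is present — its section is the full 12.5×23.5 rectangle; Subtracting the remaining from the first: starting from the 9×21.5 cube, the r=10 cylinder at (8, 2) partially overlaps it — only the 96.00 mm² overlap (of its 300.00 mm²) is removed, clipping the outline; the 12.5×23.5 cube at (1, 15) partially overlaps it — only the 52.00 mm² overlap (of its 293.75 mm²) is removed, clipping the outline — 1 connected region. The result has 1 disconnected region.

1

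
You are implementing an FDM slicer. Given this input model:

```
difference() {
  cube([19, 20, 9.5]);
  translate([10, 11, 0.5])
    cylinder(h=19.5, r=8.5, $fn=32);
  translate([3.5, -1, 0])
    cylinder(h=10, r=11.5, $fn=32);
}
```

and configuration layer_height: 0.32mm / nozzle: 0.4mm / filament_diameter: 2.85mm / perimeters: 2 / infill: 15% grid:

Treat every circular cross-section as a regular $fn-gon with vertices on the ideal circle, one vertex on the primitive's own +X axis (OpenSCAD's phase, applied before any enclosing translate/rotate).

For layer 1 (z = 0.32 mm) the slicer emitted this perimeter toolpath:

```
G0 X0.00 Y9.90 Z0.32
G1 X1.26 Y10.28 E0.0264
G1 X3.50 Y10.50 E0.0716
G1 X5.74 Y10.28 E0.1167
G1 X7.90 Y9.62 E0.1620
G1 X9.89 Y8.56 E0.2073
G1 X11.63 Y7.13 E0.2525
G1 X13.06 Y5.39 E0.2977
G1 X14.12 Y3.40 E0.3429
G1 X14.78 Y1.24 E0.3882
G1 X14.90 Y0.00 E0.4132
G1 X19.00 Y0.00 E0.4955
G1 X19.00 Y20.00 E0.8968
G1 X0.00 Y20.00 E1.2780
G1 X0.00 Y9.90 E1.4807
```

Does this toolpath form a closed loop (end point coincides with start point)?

yes

Start point (G0): (0.00, 9.90). End point (last G1): the path returns to the start — closed.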